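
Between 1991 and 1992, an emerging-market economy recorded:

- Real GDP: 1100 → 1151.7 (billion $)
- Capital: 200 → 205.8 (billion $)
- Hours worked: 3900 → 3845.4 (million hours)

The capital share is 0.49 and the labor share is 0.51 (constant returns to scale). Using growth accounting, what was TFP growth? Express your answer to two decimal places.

Real GDP growth = (1151.7 − 1100) / 1100 = 4.7%.
Capital growth = (205.8 − 200) / 200 = 2.9%.
Hours worked growth = (3845.4 − 3900) / 3900 = -1.4%.
Labor's share = 1 − 0.49 = 0.51.
Capital: 0.49 × 2.9 = 1.421 pp.
Hours worked: 0.51 × (-1.4) = -0.714 pp.
TFP growth = 4.7 − 0.707 = 3.993%.

3.99%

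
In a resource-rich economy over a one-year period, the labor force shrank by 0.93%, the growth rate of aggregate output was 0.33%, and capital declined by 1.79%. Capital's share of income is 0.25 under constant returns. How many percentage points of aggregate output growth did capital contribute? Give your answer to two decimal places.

-0.45 percentage points

Contribution = share × growth = 0.25 × (-1.79) = -0.4475 pp.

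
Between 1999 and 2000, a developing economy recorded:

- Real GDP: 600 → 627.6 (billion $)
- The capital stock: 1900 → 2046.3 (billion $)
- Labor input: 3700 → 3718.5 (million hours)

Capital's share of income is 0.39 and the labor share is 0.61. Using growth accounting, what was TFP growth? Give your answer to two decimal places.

Real GDP growth = (627.6 − 600) / 600 = 4.6%.
The capital stock growth = (2046.3 − 1900) / 1900 = 7.7%.
Labor input growth = (3718.5 − 3700) / 3700 = 0.5%.
Labor's share = 1 − 0.39 = 0.61.
The capital stock: 0.39 × 7.7 = 3.003 pp.
Labor input: 0.61 × 0.5 = 0.305 pp.
TFP growth = 4.6 − 3.308 = 1.292%.

1.29%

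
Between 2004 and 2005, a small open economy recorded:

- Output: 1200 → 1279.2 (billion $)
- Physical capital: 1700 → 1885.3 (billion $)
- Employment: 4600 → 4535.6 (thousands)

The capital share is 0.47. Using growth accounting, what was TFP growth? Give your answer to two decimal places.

Output growth = (1279.2 − 1200) / 1200 = 6.6%.
Physical capital growth = (1885.3 − 1700) / 1700 = 10.9%.
Employment growth = (4535.6 − 4600) / 4600 = -1.4%.
Labor's share = 1 − 0.47 = 0.53.
Physical capital: 0.47 × 10.9 = 5.123 pp.
Employment: 0.53 × (-1.4) = -0.742 pp.
TFP growth = 6.6 − 4.381 = 2.219%.

2.22%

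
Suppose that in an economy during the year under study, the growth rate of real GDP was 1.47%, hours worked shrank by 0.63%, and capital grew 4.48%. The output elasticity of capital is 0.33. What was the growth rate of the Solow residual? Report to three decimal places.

0.414%

Labor's share = 1 − 0.33 = 0.67.
Capital: 0.33 × 4.48 = 1.4784 pp.
Hours worked: 0.67 × (-0.63) = -0.4221 pp.
TFP growth = 1.47 − 1.0563 = 0.4137%.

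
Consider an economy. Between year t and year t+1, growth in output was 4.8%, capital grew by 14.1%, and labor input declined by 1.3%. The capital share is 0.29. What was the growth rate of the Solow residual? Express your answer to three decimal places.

Labor's share = 1 − 0.29 = 0.71.
Capital: 0.29 × 14.1 = 4.089 pp.
Labor input: 0.71 × (-1.3) = -0.923 pp.
TFP growth = 4.8 − 3.166 = 1.634%.

The Solow residual grew 1.634%.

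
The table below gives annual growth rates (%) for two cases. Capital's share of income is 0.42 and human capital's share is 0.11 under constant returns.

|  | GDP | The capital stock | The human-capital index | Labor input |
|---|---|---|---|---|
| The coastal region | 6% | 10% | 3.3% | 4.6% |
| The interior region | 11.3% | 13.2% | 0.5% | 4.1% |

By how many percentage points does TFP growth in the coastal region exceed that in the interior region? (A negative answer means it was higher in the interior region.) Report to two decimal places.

-4.50 percentage points

Labor's share = 1 − 0.42 − 0.11 = 0.47.
The coastal region: TFP = 6 − 4.2 − 0.363 − 2.162 = -0.725%.
The interior region: TFP = 11.3 − 5.544 − 0.055 − 1.927 = 3.774%.
Difference = -0.725 − (3.774) = -4.499 pp.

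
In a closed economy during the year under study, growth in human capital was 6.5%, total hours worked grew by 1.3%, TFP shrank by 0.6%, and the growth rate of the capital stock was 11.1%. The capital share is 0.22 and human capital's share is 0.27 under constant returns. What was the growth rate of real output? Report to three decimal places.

4.260%

Labor's share = 1 − 0.22 − 0.27 = 0.51.
The capital stock: 0.22 × 11.1 = 2.442 pp.
Human capital: 0.27 × 6.5 = 1.755 pp.
Total hours worked: 0.51 × 1.3 = 0.663 pp.
Output growth = -0.6 + 4.86 = 4.26%.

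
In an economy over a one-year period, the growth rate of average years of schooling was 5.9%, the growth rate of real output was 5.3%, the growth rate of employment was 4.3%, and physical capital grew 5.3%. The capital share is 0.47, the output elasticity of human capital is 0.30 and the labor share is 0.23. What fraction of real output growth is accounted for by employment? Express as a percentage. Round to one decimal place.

Labor's share = 1 − 0.47 − 0.3 = 0.23.
Employment contributed 0.23 × 4.3 = 0.989 pp.
Share of growth = 0.989 / 5.3 × 100 = 18.66%.

18.7%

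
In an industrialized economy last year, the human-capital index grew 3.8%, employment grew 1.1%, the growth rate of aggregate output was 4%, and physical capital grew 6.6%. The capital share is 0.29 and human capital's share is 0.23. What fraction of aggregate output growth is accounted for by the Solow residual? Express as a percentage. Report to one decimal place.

17.1%

Labor's share = 1 − 0.29 − 0.23 = 0.48.
Physical capital: 0.29 × 6.6 = 1.914 pp.
The human-capital index: 0.23 × 3.8 = 0.874 pp.
Employment: 0.48 × 1.1 = 0.528 pp.
TFP growth = 4 − 3.316 = 0.684%.
TFP share of growth = 0.684 / 4 × 100 = 17.1%.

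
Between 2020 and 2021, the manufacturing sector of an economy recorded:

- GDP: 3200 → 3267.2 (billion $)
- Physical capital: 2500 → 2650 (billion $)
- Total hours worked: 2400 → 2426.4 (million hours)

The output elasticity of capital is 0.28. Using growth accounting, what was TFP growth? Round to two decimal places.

GDP growth = (3267.2 − 3200) / 3200 = 2.1%.
Physical capital growth = (2650 − 2500) / 2500 = 6%.
Total hours worked growth = (2426.4 − 2400) / 2400 = 1.1%.
Labor's share = 1 − 0.28 = 0.72.
Physical capital: 0.28 × 6 = 1.68 pp.
Total hours worked: 0.72 × 1.1 = 0.792 pp.
TFP growth = 2.1 − 2.472 = -0.372%.

-0.37%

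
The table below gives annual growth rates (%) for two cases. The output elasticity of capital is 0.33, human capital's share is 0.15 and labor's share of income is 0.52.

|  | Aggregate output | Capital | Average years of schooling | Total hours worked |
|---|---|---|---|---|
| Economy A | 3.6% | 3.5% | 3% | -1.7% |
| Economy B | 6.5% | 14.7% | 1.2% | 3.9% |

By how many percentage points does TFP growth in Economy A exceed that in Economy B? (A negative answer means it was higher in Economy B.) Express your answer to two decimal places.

Labor's share = 1 − 0.33 − 0.15 = 0.52.
Economy A: TFP = 3.6 − 1.155 − 0.45 + 0.884 = 2.879%.
Economy B: TFP = 6.5 − 4.851 − 0.18 − 2.028 = -0.559%.
Difference = 2.879 − (-0.559) = 3.438 pp.

3.44 percentage points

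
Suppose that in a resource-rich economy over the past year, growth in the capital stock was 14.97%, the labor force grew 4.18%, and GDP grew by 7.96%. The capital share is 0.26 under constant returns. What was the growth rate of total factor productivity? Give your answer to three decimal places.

Labor's share = 1 − 0.26 = 0.74.
The capital stock: 0.26 × 14.97 = 3.8922 pp.
The labor force: 0.74 × 4.18 = 3.0932 pp.
TFP growth = 7.96 − 6.9854 = 0.9746%.

0.975%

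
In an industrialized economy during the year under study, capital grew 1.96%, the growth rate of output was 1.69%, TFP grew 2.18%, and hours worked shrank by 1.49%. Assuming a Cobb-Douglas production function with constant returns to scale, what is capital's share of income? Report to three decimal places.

gY = gA + α·gK + (1−α)·gL, so gY − gA − gL = α(gK − gL).
1.69 − 2.18 + 1.49 = α × (1.96 − (-1.49)).
1 = 3.45 α, so α = 0.28986.

α = 0.290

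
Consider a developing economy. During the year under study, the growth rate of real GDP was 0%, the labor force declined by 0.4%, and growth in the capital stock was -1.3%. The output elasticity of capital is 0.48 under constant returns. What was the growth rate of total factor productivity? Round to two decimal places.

Total factor productivity growth was 0.83%.

Labor's share = 1 − 0.48 = 0.52.
The capital stock: 0.48 × (-1.3) = -0.624 pp.
The labor force: 0.52 × (-0.4) = -0.208 pp.
TFP growth = 0 + 0.832 = 0.832%.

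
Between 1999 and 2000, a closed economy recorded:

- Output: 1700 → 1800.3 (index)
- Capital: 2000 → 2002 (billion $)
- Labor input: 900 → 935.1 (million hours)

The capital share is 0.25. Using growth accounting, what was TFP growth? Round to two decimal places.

Output growth = (1800.3 − 1700) / 1700 = 5.9%.
Capital growth = (2002 − 2000) / 2000 = 0.1%.
Labor input growth = (935.1 − 900) / 900 = 3.9%.
Labor's share = 1 − 0.25 = 0.75.
Capital: 0.25 × 0.1 = 0.025 pp.
Labor input: 0.75 × 3.9 = 2.925 pp.
TFP growth = 5.9 − 2.95 = 2.95%.

TFP grew 2.95%.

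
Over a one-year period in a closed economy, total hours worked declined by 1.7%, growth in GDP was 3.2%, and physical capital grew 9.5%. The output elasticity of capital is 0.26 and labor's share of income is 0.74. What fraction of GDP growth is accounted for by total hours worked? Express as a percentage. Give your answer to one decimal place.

Total hours worked accounted for -39.3% of growth.

Labor's share = 1 − 0.26 = 0.74.
Total hours worked contributed 0.74 × (-1.7) = -1.258 pp.
Share of growth = -1.258 / 3.2 × 100 = -39.313%.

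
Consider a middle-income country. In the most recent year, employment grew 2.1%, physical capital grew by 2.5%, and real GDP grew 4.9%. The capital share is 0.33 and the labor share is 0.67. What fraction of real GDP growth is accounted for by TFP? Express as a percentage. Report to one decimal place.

Labor's share = 1 − 0.33 = 0.67.
Physical capital: 0.33 × 2.5 = 0.825 pp.
Employment: 0.67 × 2.1 = 1.407 pp.
TFP growth = 4.9 − 2.232 = 2.668%.
TFP share of growth = 2.668 / 4.9 × 100 = 54.449%.

54.4%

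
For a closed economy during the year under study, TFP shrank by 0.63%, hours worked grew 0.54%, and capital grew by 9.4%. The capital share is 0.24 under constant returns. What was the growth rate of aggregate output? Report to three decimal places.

Labor's share = 1 − 0.24 = 0.76.
Capital: 0.24 × 9.4 = 2.256 pp.
Hours worked: 0.76 × 0.54 = 0.4104 pp.
Output growth = -0.63 + 2.6664 = 2.0364%.

Aggregate output grew 2.036%.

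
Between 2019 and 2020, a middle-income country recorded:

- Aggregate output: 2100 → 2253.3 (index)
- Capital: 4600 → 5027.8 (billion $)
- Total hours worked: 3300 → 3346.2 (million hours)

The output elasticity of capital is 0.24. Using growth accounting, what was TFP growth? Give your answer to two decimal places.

Aggregate output growth = (2253.3 − 2100) / 2100 = 7.3%.
Capital growth = (5027.8 − 4600) / 4600 = 9.3%.
Total hours worked growth = (3346.2 − 3300) / 3300 = 1.4%.
Labor's share = 1 − 0.24 = 0.76.
Capital: 0.24 × 9.3 = 2.232 pp.
Total hours worked: 0.76 × 1.4 = 1.064 pp.
TFP growth = 7.3 − 3.296 = 4.004%.

TFP growth was 4.00%.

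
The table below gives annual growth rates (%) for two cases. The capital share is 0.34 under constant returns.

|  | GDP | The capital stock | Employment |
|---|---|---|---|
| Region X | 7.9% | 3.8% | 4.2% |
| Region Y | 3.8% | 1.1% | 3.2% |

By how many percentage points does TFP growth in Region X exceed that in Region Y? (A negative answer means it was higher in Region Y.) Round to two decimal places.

2.52 percentage points

Labor's share = 1 − 0.34 = 0.66.
Region X: TFP = 7.9 − 1.292 − 2.772 = 3.836%.
Region Y: TFP = 3.8 − 0.374 − 2.112 = 1.314%.
Difference = 3.836 − (1.314) = 2.522 pp.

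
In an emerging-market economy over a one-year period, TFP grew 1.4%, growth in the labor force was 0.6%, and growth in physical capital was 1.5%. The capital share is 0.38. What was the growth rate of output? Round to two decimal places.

Labor's share = 1 − 0.38 = 0.62.
Physical capital: 0.38 × 1.5 = 0.57 pp.
The labor force: 0.62 × 0.6 = 0.372 pp.
Output growth = 1.4 + 0.942 = 2.342%.

Output growth was 2.34%.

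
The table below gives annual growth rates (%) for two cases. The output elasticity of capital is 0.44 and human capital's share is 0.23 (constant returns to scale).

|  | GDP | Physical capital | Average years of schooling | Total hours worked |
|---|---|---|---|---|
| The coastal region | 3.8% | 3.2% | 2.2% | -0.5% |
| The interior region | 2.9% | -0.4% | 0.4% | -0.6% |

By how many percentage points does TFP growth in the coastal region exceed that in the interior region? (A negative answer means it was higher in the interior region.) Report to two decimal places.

Labor's share = 1 − 0.44 − 0.23 = 0.33.
The coastal region: TFP = 3.8 − 1.408 − 0.506 + 0.165 = 2.051%.
The interior region: TFP = 2.9 + 0.176 − 0.092 + 0.198 = 3.182%.
Difference = 2.051 − (3.182) = -1.131 pp.

-1.13 percentage points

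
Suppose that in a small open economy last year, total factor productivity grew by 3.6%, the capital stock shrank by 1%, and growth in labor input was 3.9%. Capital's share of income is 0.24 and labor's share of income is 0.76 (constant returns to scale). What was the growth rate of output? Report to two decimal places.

Labor's share = 1 − 0.24 = 0.76.
The capital stock: 0.24 × (-1) = -0.24 pp.
Labor input: 0.76 × 3.9 = 2.964 pp.
Output growth = 3.6 + 2.724 = 6.324%.

Output grew 6.32%.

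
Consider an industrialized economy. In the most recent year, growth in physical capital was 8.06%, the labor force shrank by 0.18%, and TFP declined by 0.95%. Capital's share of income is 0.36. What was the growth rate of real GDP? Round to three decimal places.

Real GDP grew 1.836%.

Labor's share = 1 − 0.36 = 0.64.
Physical capital: 0.36 × 8.06 = 2.9016 pp.
The labor force: 0.64 × (-0.18) = -0.1152 pp.
Output growth = -0.95 + 2.7864 = 1.8364%.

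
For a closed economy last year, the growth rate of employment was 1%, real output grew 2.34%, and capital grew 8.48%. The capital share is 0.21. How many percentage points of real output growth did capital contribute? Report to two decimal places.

Contribution = share × growth = 0.21 × 8.48 = 1.7808 pp.

1.78 percentage points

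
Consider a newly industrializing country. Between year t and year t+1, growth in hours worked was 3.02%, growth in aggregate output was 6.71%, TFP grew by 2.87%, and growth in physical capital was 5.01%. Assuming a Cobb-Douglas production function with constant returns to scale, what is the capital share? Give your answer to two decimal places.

α = 0.41

gY = gA + α·gK + (1−α)·gL, so gY − gA − gL = α(gK − gL).
6.71 − 2.87 − 3.02 = α × (5.01 − 3.02).
0.82 = 1.99 α, so α = 0.4121.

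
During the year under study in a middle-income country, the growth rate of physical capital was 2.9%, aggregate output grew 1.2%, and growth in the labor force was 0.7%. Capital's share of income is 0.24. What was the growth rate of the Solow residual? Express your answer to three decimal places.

Labor's share = 1 − 0.24 = 0.76.
Physical capital: 0.24 × 2.9 = 0.696 pp.
The labor force: 0.76 × 0.7 = 0.532 pp.
TFP growth = 1.2 − 1.228 = -0.028%.

-0.028%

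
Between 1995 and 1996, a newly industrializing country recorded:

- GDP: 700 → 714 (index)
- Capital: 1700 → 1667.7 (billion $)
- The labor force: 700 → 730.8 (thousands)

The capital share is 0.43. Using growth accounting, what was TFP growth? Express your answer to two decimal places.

GDP growth = (714 − 700) / 700 = 2%.
Capital growth = (1667.7 − 1700) / 1700 = -1.9%.
The labor force growth = (730.8 − 700) / 700 = 4.4%.
Labor's share = 1 − 0.43 = 0.57.
Capital: 0.43 × (-1.9) = -0.817 pp.
The labor force: 0.57 × 4.4 = 2.508 pp.
TFP growth = 2 − 1.691 = 0.309%.

0.31%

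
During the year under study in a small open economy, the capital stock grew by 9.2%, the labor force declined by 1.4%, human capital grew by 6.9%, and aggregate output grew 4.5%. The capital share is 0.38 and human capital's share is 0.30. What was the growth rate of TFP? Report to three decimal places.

Labor's share = 1 − 0.38 − 0.3 = 0.32.
The capital stock: 0.38 × 9.2 = 3.496 pp.
Human capital: 0.3 × 6.9 = 2.07 pp.
The labor force: 0.32 × (-1.4) = -0.448 pp.
TFP growth = 4.5 − 5.118 = -0.618%.

-0.618%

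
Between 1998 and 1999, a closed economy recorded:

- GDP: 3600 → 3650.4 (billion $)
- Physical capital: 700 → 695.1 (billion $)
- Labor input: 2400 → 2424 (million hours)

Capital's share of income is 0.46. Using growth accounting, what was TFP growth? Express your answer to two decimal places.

GDP growth = (3650.4 − 3600) / 3600 = 1.4%.
Physical capital growth = (695.1 − 700) / 700 = -0.7%.
Labor input growth = (2424 − 2400) / 2400 = 1%.
Labor's share = 1 − 0.46 = 0.54.
Physical capital: 0.46 × (-0.7) = -0.322 pp.
Labor input: 0.54 × 1 = 0.54 pp.
TFP growth = 1.4 − 0.218 = 1.182%.

TFP grew 1.18%.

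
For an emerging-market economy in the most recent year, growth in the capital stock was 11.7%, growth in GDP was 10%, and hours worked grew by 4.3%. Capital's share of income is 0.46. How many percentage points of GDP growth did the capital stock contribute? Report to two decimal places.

5.38 pp

Contribution = share × growth = 0.46 × 11.7 = 5.382 pp.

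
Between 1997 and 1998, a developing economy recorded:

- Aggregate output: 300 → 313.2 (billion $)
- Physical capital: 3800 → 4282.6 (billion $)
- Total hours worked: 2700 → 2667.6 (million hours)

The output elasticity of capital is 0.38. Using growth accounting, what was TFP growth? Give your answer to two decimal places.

TFP growth was 0.32%.

Aggregate output growth = (313.2 − 300) / 300 = 4.4%.
Physical capital growth = (4282.6 − 3800) / 3800 = 12.7%.
Total hours worked growth = (2667.6 − 2700) / 2700 = -1.2%.
Labor's share = 1 − 0.38 = 0.62.
Physical capital: 0.38 × 12.7 = 4.826 pp.
Total hours worked: 0.62 × (-1.2) = -0.744 pp.
TFP growth = 4.4 − 4.082 = 0.318%.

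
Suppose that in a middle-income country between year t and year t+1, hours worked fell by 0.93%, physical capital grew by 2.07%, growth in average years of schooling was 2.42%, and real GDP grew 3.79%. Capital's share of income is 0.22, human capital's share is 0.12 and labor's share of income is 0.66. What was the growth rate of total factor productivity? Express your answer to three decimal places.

3.658%

Labor's share = 1 − 0.22 − 0.12 = 0.66.
Physical capital: 0.22 × 2.07 = 0.4554 pp.
Average years of schooling: 0.12 × 2.42 = 0.2904 pp.
Hours worked: 0.66 × (-0.93) = -0.6138 pp.
TFP growth = 3.79 − 0.132 = 3.658%.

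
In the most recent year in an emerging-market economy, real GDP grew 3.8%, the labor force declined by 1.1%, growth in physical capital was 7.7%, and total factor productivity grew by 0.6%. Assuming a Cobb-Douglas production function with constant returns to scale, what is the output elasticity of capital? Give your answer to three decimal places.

gY = gA + α·gK + (1−α)·gL, so gY − gA − gL = α(gK − gL).
3.8 − 0.6 + 1.1 = α × (7.7 − (-1.1)).
4.3 = 8.8 α, so α = 0.48864.

The output elasticity of capital is 0.489.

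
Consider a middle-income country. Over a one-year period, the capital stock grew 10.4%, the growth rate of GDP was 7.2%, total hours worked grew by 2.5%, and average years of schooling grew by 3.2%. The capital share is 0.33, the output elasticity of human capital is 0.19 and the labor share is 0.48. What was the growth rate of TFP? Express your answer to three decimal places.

1.960%

Labor's share = 1 − 0.33 − 0.19 = 0.48.
The capital stock: 0.33 × 10.4 = 3.432 pp.
Average years of schooling: 0.19 × 3.2 = 0.608 pp.
Total hours worked: 0.48 × 2.5 = 1.2 pp.
TFP growth = 7.2 − 5.24 = 1.96%.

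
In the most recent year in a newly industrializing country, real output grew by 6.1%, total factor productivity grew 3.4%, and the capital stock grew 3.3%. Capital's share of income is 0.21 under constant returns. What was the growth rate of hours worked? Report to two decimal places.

Labor's share = 1 − 0.21 = 0.79.
gY = gA + 0.21×3.3 + 0.79×g.
0.79×g = 6.1 − 3.4 − 0.693 = 2.007.
g = 2.007 / 0.79 = 2.5405%.

2.54%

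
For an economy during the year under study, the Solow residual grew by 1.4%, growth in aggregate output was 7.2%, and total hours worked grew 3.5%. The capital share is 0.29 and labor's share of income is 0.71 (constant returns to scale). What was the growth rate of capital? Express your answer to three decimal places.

Labor's share = 1 − 0.29 = 0.71.
gY = gA + 0.71×3.5 + 0.29×g.
0.29×g = 7.2 − 1.4 − 2.485 = 3.315.
g = 3.315 / 0.29 = 11.43103%.

11.431%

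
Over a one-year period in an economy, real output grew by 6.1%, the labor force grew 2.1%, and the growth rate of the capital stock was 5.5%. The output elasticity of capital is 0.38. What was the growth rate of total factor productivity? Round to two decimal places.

2.71%

Labor's share = 1 − 0.38 = 0.62.
The capital stock: 0.38 × 5.5 = 2.09 pp.
The labor force: 0.62 × 2.1 = 1.302 pp.
TFP growth = 6.1 − 3.392 = 2.708%.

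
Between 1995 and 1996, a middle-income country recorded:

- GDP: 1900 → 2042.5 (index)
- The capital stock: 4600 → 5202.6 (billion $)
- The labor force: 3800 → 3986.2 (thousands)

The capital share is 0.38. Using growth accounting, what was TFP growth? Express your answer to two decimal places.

GDP growth = (2042.5 − 1900) / 1900 = 7.5%.
The capital stock growth = (5202.6 − 4600) / 4600 = 13.1%.
The labor force growth = (3986.2 − 3800) / 3800 = 4.9%.
Labor's share = 1 − 0.38 = 0.62.
The capital stock: 0.38 × 13.1 = 4.978 pp.
The labor force: 0.62 × 4.9 = 3.038 pp.
TFP growth = 7.5 − 8.016 = -0.516%.

-0.52%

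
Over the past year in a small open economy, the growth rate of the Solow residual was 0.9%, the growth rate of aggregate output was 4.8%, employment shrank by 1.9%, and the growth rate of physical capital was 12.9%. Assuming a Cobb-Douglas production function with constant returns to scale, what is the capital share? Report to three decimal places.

0.392

gY = gA + α·gK + (1−α)·gL, so gY − gA − gL = α(gK − gL).
4.8 − 0.9 + 1.9 = α × (12.9 − (-1.9)).
5.8 = 14.8 α, so α = 0.39189.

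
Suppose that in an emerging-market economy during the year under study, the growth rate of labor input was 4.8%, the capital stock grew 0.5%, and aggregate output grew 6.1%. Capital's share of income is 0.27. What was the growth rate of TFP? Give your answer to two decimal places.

2.46%

Labor's share = 1 − 0.27 = 0.73.
The capital stock: 0.27 × 0.5 = 0.135 pp.
Labor input: 0.73 × 4.8 = 3.504 pp.
TFP growth = 6.1 − 3.639 = 2.461%.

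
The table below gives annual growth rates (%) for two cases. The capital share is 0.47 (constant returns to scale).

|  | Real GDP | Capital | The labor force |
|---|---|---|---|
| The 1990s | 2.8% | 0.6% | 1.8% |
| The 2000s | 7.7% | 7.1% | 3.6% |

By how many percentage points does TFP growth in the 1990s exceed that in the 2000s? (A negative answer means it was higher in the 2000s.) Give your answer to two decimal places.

-0.89 percentage points

Labor's share = 1 − 0.47 = 0.53.
The 1990s: TFP = 2.8 − 0.282 − 0.954 = 1.564%.
The 2000s: TFP = 7.7 − 3.337 − 1.908 = 2.455%.
Difference = 1.564 − (2.455) = -0.891 pp.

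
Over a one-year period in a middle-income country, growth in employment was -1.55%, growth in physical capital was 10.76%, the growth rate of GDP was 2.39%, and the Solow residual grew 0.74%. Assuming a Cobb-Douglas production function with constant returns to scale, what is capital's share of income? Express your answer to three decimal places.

gY = gA + α·gK + (1−α)·gL, so gY − gA − gL = α(gK − gL).
2.39 − 0.74 + 1.55 = α × (10.76 − (-1.55)).
3.2 = 12.31 α, so α = 0.25995.

0.260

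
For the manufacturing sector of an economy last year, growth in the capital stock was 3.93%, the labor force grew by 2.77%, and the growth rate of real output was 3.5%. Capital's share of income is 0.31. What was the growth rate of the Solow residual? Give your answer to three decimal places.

The Solow residual grew 0.370%.

Labor's share = 1 − 0.31 = 0.69.
The capital stock: 0.31 × 3.93 = 1.2183 pp.
The labor force: 0.69 × 2.77 = 1.9113 pp.
TFP growth = 3.5 − 3.1296 = 0.3704%.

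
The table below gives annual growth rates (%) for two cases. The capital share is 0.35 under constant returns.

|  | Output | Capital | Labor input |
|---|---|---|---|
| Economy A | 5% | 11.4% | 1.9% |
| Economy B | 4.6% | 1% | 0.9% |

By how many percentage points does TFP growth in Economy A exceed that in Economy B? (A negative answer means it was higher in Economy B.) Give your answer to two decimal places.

Labor's share = 1 − 0.35 = 0.65.
Economy A: TFP = 5 − 3.99 − 1.235 = -0.225%.
Economy B: TFP = 4.6 − 0.35 − 0.585 = 3.665%.
Difference = -0.225 − (3.665) = -3.89 pp.

-3.89 percentage points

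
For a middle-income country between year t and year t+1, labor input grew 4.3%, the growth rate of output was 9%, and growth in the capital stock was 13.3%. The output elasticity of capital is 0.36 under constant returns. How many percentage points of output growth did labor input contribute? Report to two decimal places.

Labor's share = 1 − 0.36 = 0.64.
Contribution = share × growth = 0.64 × 4.3 = 2.752 pp.

2.75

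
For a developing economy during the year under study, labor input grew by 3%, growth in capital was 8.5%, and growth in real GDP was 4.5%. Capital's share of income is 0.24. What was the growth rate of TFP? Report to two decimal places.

TFP growth was 0.18%.

Labor's share = 1 − 0.24 = 0.76.
Capital: 0.24 × 8.5 = 2.04 pp.
Labor input: 0.76 × 3 = 2.28 pp.
TFP growth = 4.5 − 4.32 = 0.18%.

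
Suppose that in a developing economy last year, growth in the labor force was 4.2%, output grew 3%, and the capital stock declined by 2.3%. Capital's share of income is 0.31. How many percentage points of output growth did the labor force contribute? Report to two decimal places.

Labor's share = 1 − 0.31 = 0.69.
Contribution = share × growth = 0.69 × 4.2 = 2.898 pp.

2.90 percentage points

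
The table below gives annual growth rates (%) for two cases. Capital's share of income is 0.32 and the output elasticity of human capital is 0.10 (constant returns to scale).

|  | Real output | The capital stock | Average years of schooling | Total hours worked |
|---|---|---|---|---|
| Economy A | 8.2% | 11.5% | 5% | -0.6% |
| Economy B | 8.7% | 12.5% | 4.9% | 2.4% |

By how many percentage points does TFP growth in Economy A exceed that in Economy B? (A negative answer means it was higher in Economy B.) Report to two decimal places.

1.55 percentage points

Labor's share = 1 − 0.32 − 0.1 = 0.58.
Economy A: TFP = 8.2 − 3.68 − 0.5 + 0.348 = 4.368%.
Economy B: TFP = 8.7 − 4 − 0.49 − 1.392 = 2.818%.
Difference = 4.368 − (2.818) = 1.55 pp.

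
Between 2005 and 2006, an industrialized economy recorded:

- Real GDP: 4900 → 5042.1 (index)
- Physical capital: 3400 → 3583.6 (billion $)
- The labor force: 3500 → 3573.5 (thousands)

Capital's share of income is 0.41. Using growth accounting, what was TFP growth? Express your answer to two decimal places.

Real GDP growth = (5042.1 − 4900) / 4900 = 2.9%.
Physical capital growth = (3583.6 − 3400) / 3400 = 5.4%.
The labor force growth = (3573.5 − 3500) / 3500 = 2.1%.
Labor's share = 1 − 0.41 = 0.59.
Physical capital: 0.41 × 5.4 = 2.214 pp.
The labor force: 0.59 × 2.1 = 1.239 pp.
TFP growth = 2.9 − 3.453 = -0.553%.

-0.55%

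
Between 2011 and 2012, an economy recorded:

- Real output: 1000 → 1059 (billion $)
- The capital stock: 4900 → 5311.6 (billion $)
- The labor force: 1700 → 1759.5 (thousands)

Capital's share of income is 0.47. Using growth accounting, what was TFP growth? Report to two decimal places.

0.10%

Real output growth = (1059 − 1000) / 1000 = 5.9%.
The capital stock growth = (5311.6 − 4900) / 4900 = 8.4%.
The labor force growth = (1759.5 − 1700) / 1700 = 3.5%.
Labor's share = 1 − 0.47 = 0.53.
The capital stock: 0.47 × 8.4 = 3.948 pp.
The labor force: 0.53 × 3.5 = 1.855 pp.
TFP growth = 5.9 − 5.803 = 0.097%.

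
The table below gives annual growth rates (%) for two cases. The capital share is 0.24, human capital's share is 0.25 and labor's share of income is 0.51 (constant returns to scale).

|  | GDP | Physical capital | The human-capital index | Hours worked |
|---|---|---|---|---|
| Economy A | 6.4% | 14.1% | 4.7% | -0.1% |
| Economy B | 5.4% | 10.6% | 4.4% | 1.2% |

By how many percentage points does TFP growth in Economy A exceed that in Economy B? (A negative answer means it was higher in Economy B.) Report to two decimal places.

Labor's share = 1 − 0.24 − 0.25 = 0.51.
Economy A: TFP = 6.4 − 3.384 − 1.175 + 0.051 = 1.892%.
Economy B: TFP = 5.4 − 2.544 − 1.1 − 0.612 = 1.144%.
Difference = 1.892 − (1.144) = 0.748 pp.

0.75 percentage points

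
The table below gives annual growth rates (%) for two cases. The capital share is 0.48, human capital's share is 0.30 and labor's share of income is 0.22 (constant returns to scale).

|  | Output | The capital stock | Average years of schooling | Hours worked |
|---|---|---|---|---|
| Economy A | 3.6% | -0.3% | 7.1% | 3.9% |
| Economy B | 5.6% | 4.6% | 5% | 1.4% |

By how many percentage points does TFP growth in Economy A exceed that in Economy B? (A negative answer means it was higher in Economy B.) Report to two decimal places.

-0.83 percentage points

Labor's share = 1 − 0.48 − 0.3 = 0.22.
Economy A: TFP = 3.6 + 0.144 − 2.13 − 0.858 = 0.756%.
Economy B: TFP = 5.6 − 2.208 − 1.5 − 0.308 = 1.584%.
Difference = 0.756 − (1.584) = -0.828 pp.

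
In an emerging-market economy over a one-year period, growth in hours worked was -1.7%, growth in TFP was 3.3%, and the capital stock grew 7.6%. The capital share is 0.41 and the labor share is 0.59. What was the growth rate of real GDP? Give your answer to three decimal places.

5.413%

Labor's share = 1 − 0.41 = 0.59.
The capital stock: 0.41 × 7.6 = 3.116 pp.
Hours worked: 0.59 × (-1.7) = -1.003 pp.
Output growth = 3.3 + 2.113 = 5.413%.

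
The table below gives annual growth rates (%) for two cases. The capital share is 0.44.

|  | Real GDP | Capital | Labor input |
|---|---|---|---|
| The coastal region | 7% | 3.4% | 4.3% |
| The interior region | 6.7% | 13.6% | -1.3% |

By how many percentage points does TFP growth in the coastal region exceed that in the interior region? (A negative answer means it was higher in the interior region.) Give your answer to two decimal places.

1.65 percentage points

Labor's share = 1 − 0.44 = 0.56.
The coastal region: TFP = 7 − 1.496 − 2.408 = 3.096%.
The interior region: TFP = 6.7 − 5.984 + 0.728 = 1.444%.
Difference = 3.096 − (1.444) = 1.652 pp.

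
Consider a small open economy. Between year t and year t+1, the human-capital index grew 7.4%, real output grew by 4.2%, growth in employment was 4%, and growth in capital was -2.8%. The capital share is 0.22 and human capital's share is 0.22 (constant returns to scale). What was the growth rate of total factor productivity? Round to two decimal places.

Total factor productivity growth was 0.95%.

Labor's share = 1 − 0.22 − 0.22 = 0.56.
Capital: 0.22 × (-2.8) = -0.616 pp.
The human-capital index: 0.22 × 7.4 = 1.628 pp.
Employment: 0.56 × 4 = 2.24 pp.
TFP growth = 4.2 − 3.252 = 0.948%.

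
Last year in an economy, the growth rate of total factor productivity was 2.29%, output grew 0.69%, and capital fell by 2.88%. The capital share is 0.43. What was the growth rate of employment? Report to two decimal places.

-0.63%

Labor's share = 1 − 0.43 = 0.57.
gY = gA + 0.43×(-2.88) + 0.57×g.
0.57×g = 0.69 − 2.29 + 1.2384 = -0.3616.
g = -0.3616 / 0.57 = -0.6344%.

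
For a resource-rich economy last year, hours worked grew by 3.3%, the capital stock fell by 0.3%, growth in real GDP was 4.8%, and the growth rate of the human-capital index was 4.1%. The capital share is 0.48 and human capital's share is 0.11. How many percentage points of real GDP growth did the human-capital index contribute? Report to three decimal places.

0.451

Contribution = share × growth = 0.11 × 4.1 = 0.451 pp.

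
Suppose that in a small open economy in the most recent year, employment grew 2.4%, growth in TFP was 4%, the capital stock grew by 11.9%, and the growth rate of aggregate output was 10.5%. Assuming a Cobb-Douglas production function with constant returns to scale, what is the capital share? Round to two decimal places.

The capital share is 0.43.

gY = gA + α·gK + (1−α)·gL, so gY − gA − gL = α(gK − gL).
10.5 − 4 − 2.4 = α × (11.9 − 2.4).
4.1 = 9.5 α, so α = 0.4316.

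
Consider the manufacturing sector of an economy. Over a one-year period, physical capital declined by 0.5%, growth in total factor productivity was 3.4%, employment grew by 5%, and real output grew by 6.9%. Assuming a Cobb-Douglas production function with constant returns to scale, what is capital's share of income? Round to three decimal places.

gY = gA + α·gK + (1−α)·gL, so gY − gA − gL = α(gK − gL).
6.9 − 3.4 − 5 = α × (-0.5 − 5).
-1.5 = -5.5 α, so α = 0.27273.

α = 0.273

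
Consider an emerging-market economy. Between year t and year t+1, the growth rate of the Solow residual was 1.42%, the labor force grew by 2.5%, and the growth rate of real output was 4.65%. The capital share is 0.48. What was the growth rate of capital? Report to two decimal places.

Labor's share = 1 − 0.48 = 0.52.
gY = gA + 0.52×2.5 + 0.48×g.
0.48×g = 4.65 − 1.42 − 1.3 = 1.93.
g = 1.93 / 0.48 = 4.0208%.

4.02%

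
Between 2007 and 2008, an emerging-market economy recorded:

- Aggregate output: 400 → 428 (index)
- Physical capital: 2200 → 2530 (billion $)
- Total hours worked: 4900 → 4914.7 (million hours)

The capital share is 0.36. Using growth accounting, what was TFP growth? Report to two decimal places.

1.41%

Aggregate output growth = (428 − 400) / 400 = 7%.
Physical capital growth = (2530 − 2200) / 2200 = 15%.
Total hours worked growth = (4914.7 − 4900) / 4900 = 0.3%.
Labor's share = 1 − 0.36 = 0.64.
Physical capital: 0.36 × 15 = 5.4 pp.
Total hours worked: 0.64 × 0.3 = 0.192 pp.
TFP growth = 7 − 5.592 = 1.408%.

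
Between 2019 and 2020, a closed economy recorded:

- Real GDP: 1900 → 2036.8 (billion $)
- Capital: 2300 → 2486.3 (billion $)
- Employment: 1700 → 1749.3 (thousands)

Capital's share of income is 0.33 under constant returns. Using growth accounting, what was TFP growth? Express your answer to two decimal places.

Real GDP growth = (2036.8 − 1900) / 1900 = 7.2%.
Capital growth = (2486.3 − 2300) / 2300 = 8.1%.
Employment growth = (1749.3 − 1700) / 1700 = 2.9%.
Labor's share = 1 − 0.33 = 0.67.
Capital: 0.33 × 8.1 = 2.673 pp.
Employment: 0.67 × 2.9 = 1.943 pp.
TFP growth = 7.2 − 4.616 = 2.584%.

TFP grew 2.58%.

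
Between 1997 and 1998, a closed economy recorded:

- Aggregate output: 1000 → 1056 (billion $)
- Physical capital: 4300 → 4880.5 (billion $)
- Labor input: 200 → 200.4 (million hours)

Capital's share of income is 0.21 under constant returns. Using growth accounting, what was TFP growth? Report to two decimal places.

2.61%

Aggregate output growth = (1056 − 1000) / 1000 = 5.6%.
Physical capital growth = (4880.5 − 4300) / 4300 = 13.5%.
Labor input growth = (200.4 − 200) / 200 = 0.2%.
Labor's share = 1 − 0.21 = 0.79.
Physical capital: 0.21 × 13.5 = 2.835 pp.
Labor input: 0.79 × 0.2 = 0.158 pp.
TFP growth = 5.6 − 2.993 = 2.607%.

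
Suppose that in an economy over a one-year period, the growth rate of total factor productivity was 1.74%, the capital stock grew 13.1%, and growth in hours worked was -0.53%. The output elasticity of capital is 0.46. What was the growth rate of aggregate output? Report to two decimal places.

Labor's share = 1 − 0.46 = 0.54.
The capital stock: 0.46 × 13.1 = 6.026 pp.
Hours worked: 0.54 × (-0.53) = -0.2862 pp.
Output growth = 1.74 + 5.7398 = 7.4798%.

7.48%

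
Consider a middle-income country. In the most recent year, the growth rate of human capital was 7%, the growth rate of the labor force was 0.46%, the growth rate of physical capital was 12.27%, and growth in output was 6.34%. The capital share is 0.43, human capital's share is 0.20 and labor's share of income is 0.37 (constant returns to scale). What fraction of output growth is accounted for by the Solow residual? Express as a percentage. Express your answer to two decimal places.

The Solow residual accounted for -7.99% of growth.

Labor's share = 1 − 0.43 − 0.2 = 0.37.
Physical capital: 0.43 × 12.27 = 5.2761 pp.
Human capital: 0.2 × 7 = 1.4 pp.
The labor force: 0.37 × 0.46 = 0.1702 pp.
TFP growth = 6.34 − 6.8463 = -0.5063%.
TFP share of growth = -0.5063 / 6.34 × 100 = -7.9858%.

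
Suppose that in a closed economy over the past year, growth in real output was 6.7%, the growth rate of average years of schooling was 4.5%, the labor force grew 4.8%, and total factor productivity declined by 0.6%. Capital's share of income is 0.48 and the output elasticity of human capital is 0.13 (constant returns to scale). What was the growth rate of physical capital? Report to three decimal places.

Labor's share = 1 − 0.48 − 0.13 = 0.39.
gY = gA + 0.13×4.5 + 0.39×4.8 + 0.48×g.
0.48×g = 6.7 + 0.6 − 2.457 = 4.843.
g = 4.843 / 0.48 = 10.08958%.

Physical capital growth was 10.090%.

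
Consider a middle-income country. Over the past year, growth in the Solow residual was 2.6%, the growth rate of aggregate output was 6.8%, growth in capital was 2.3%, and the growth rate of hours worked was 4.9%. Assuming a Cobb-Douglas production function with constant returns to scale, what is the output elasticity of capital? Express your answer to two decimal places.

α = 0.27

gY = gA + α·gK + (1−α)·gL, so gY − gA − gL = α(gK − gL).
6.8 − 2.6 − 4.9 = α × (2.3 − 4.9).
-0.7 = -2.6 α, so α = 0.2692.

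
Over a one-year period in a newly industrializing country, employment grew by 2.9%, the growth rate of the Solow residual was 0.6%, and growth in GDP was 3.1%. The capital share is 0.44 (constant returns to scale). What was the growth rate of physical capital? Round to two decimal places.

Labor's share = 1 − 0.44 = 0.56.
gY = gA + 0.56×2.9 + 0.44×g.
0.44×g = 3.1 − 0.6 − 1.624 = 0.876.
g = 0.876 / 0.44 = 1.9909%.

1.99%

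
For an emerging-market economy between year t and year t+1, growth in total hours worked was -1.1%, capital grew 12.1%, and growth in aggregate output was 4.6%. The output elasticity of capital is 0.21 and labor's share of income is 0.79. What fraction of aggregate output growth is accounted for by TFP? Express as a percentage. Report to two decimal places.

TFP accounted for 63.65% of growth.

Labor's share = 1 − 0.21 = 0.79.
Capital: 0.21 × 12.1 = 2.541 pp.
Total hours worked: 0.79 × (-1.1) = -0.869 pp.
TFP growth = 4.6 − 1.672 = 2.928%.
TFP share of growth = 2.928 / 4.6 × 100 = 63.6522%.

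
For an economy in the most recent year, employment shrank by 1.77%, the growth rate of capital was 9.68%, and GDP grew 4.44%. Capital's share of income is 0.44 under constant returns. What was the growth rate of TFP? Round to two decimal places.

Labor's share = 1 − 0.44 = 0.56.
Capital: 0.44 × 9.68 = 4.2592 pp.
Employment: 0.56 × (-1.77) = -0.9912 pp.
TFP growth = 4.44 − 3.268 = 1.172%.

TFP growth was 1.17%.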